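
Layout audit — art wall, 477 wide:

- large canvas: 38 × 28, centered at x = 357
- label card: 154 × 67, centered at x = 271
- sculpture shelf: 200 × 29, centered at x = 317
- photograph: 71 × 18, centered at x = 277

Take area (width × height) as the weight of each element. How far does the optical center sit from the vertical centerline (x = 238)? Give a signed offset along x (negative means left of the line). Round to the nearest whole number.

≈ 53

Areas: large canvas 38·28 = 1064, label card 154·67 = 10318, sculpture shelf 200·29 = 5800, photograph 71·18 = 1278. Total weight = 18460.
x: (1064·357 + 10318·271 + 5800·317 + 1278·277) / 18460 = 5368632 / 18460 ≈ 290.83
Against x = 238, that's 290.83 − 238 = 52.83.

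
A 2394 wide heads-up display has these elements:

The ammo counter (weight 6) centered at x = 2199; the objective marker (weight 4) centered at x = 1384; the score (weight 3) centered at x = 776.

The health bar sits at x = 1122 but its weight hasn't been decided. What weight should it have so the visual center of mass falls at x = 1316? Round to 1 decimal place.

Existing Σw = 13 (6 + 4 + 3); existing moment 6·2199 + 4·1384 + 3·776 = 21058.
Balance at x = 1316 requires (21058 + w·1122) / (13 + w) = 1316.
So w = (1316·13 − 21058)/(1122 − 1316) = -3950/-194 ≈ 20.36.

w ≈ 20.4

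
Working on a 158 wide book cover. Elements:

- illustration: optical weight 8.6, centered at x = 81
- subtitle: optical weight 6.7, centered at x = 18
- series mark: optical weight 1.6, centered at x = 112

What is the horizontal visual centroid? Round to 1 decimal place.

x ≈ 59.0

Weights sum to 8.6 + 6.7 + 1.6 = 16.9.
Σw·x = 8.6·81 + 6.7·18 + 1.6·112 = 996.4, so x̄ = 996.4/16.9 ≈ 58.96.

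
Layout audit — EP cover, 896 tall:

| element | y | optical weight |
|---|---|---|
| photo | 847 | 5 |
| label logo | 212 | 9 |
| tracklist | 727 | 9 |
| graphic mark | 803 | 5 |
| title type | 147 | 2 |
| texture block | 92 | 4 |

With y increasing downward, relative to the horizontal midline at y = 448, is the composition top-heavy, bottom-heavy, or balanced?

Weights sum to 5 + 9 + 9 + 5 + 2 + 4 = 34.
Σw·y = 17363; ȳ = 17363/34 ≈ 510.68.
510.7 vs midline 448 → bottom-heavy.

bottom-heavy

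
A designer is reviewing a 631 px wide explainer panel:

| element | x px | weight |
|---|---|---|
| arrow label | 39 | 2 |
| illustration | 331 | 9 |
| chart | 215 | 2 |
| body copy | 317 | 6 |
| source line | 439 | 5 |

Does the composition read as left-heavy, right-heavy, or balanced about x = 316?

Weights sum to 2 + 9 + 2 + 6 + 5 = 24.
x-moment: 2·39 + 9·331 + 2·215 + 6·317 + 5·439 = 7584; centroid 7584/24 ≈ 316.00.
The centroid 316.00 matches the midline at 316, so the layout is balanced.

balanced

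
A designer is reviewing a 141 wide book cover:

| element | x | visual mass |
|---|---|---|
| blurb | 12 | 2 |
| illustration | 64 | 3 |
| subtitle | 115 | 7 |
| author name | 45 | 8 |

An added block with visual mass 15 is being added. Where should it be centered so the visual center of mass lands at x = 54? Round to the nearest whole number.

With the added block, Σw becomes 2 + 3 + 7 + 8 + 15 = 35.
Along x: (1381 + 15·x) / 35 = 54 (existing moment 2·12 + 3·64 + 7·115 + 8·45 = 1381) ⇒ x = (1890 − 1381) / 15 ≈ 33.93.

x ≈ 34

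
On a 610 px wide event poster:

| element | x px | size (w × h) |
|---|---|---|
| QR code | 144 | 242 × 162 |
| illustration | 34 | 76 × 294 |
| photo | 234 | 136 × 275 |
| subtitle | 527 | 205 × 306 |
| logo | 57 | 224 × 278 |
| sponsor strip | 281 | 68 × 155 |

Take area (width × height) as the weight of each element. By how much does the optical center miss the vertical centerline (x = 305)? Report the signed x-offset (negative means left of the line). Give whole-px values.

Areas: QR code 242·162 = 39204, illustration 76·294 = 22344, photo 136·275 = 37400, subtitle 205·306 = 62730, logo 224·278 = 62272, sponsor strip 68·155 = 10540. Total weight = 234490.
x: moment 54726626 / weight 234490 ≈ 233.39
Against x = 305, that's 233.39 − 305 = -71.61.

≈ -72 px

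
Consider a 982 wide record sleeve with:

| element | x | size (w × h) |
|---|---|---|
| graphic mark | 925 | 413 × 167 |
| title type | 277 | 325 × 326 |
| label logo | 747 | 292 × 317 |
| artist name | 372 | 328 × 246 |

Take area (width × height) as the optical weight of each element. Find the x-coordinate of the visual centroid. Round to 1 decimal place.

Areas: graphic mark 413·167 = 68971, title type 325·326 = 105950, label logo 292·317 = 92564, artist name 328·246 = 80688. Total weight = 348173.
x-moment: 68971·925 + 105950·277 + 92564·747 + 80688·372 = 192307569; centroid 192307569/348173 ≈ 552.33.

x ≈ 552.3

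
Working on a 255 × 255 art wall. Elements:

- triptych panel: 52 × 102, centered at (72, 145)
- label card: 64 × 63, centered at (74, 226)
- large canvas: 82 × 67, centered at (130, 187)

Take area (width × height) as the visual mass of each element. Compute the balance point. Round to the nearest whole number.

(94, 183)

Areas → weights: triptych panel 52·102 = 5304, label card 64·63 = 4032, large canvas 82·67 = 5494; Σw = 14830.
x-moment: 5304·72 + 4032·74 + 5494·130 = 1394476; centroid 1394476/14830 ≈ 94.03.
y-moment: 5304·145 + 4032·226 + 5494·187 = 2707690; centroid 2707690/14830 ≈ 182.58.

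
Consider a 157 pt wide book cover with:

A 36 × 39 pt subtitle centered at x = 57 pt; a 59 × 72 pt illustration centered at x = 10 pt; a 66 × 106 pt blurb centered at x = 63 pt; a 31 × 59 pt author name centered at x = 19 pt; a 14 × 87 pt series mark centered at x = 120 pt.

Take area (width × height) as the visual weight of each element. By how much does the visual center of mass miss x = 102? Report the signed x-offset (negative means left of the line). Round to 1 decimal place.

≈ -54.6 pt

Taking area as weight: subtitle 36·39 = 1404, illustration 59·72 = 4248, blurb 66·106 = 6996, author name 31·59 = 1829, series mark 14·87 = 1218. Sum 15695.
Σw·x = 1404·57 + 4248·10 + 6996·63 + 1829·19 + 1218·120 = 744167, so x̄ = 744167/15695 ≈ 47.41.
Offset from x = 102: 47.41 − 102 ≈ -54.59.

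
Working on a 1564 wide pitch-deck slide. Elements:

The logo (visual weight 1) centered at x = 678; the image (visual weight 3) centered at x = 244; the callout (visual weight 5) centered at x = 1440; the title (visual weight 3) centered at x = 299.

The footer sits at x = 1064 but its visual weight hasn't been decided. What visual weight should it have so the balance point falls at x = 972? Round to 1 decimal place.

w ≈ 23.4

Fixed elements: Σw = 1 + 3 + 5 + 3 = 12, Σw·x = 1·678 + 3·244 + 5·1440 + 3·299 = 9507.
Balance at x = 972 requires (9507 + w·1064) / (12 + w) = 972.
Rearranging, w·(1064 − 972) = 972·12 − 9507 = 2157, so w ≈ 2157/92 = 23.45.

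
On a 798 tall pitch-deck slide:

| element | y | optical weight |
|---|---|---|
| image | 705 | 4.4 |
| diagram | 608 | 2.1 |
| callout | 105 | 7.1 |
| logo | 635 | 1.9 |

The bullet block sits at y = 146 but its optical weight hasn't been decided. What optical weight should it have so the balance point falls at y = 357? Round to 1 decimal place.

w ≈ 3.8

Fixed elements: Σw = 4.4 + 2.1 + 7.1 + 1.9 = 15.5, Σw·y = 4.4·705 + 2.1·608 + 7.1·105 + 1.9·635 = 6330.8.
For the centroid to hit 357: (6330.8 + w·146) / (15.5 + w) = 357.
So w = (357·15.5 − 6330.8)/(146 − 357) = -797.3/-211 ≈ 3.78.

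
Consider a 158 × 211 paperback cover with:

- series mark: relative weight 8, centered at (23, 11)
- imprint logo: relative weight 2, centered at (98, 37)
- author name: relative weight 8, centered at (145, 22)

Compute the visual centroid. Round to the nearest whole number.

Weights sum to 8 + 2 + 8 = 18.
Σw·x = 8·23 + 2·98 + 8·145 = 1540, so x̄ = 1540/18 ≈ 85.56.
Σw·y = 8·11 + 2·37 + 8·22 = 338, so ȳ = 338/18 ≈ 18.78.

(86, 19)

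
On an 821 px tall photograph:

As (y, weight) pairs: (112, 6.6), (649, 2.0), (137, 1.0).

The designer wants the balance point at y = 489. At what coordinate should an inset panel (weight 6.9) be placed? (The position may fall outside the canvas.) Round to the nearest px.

After adding the inset panel, total weight = 6.6 + 2.0 + 1.0 + 6.9 = 16.5.
y: need Σw·y = 16.5·489 = 8068.5. Existing = 6.6·112 + 2.0·649 + 1.0·137 = 2174.2. Remainder 5894.3 / 6.9 ≈ 854.25.

y ≈ 854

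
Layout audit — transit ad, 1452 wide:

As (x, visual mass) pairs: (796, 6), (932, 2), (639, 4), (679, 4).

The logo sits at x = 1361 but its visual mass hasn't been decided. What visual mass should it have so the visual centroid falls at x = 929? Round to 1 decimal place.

Known weights sum to 6 + 2 + 4 + 4 = 16; their moment is 6·796 + 2·932 + 4·639 + 4·679 = 11912.
Set Σw·x/Σw = 929: (11912 + 1361w) = 929·(16 + w).
So w = (929·16 − 11912)/(1361 − 929) = 2952/432 ≈ 6.83.

w ≈ 6.8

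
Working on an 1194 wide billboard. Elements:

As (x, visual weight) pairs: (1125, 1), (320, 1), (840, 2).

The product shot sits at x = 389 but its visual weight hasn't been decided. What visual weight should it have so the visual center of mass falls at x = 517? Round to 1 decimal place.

Existing Σw = 4 (1 + 1 + 2); existing moment 1·1125 + 1·320 + 2·840 = 3125.
Balance at x = 517 requires (3125 + w·389) / (4 + w) = 517.
So w = (517·4 − 3125)/(389 − 517) = -1057/-128 ≈ 8.26.

w ≈ 8.3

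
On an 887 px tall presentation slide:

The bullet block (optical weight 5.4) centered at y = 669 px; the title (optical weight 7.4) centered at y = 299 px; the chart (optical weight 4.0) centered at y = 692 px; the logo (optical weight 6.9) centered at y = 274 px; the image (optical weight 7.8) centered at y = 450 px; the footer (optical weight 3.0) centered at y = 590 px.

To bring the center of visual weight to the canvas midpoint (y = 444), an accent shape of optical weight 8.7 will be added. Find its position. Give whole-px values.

y ≈ 393

After adding the accent shape, total weight = 5.4 + 7.4 + 4.0 + 6.9 + 7.8 + 3.0 + 8.7 = 43.2.
y: target moment 43.2×444 = 19180.8; current 5.4·669 + 7.4·299 + 4.0·692 + 6.9·274 + 7.8·450 + 3.0·590 = 15763.8; the accent shape supplies 3417.0, so y = 3417.0/8.7 ≈ 392.76.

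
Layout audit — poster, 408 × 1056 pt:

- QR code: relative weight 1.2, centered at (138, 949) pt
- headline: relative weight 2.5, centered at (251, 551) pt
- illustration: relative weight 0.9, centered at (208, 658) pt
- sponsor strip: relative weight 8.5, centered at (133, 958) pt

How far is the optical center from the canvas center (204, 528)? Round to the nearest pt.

≈ 334 pt

Σw = 1.2 + 2.5 + 0.9 + 8.5 = 13.1.
x: (1.2·138 + 2.5·251 + 0.9·208 + 8.5·133) / 13.1 = 2110.8 / 13.1 ≈ 161.13
y: (1.2·949 + 2.5·551 + 0.9·658 + 8.5·958) / 13.1 = 11251.5 / 13.1 ≈ 858.89
Offset from (204, 528): Δx ≈ -42.87, Δy ≈ 330.89; distance = √(Δx² + Δy²) ≈ 333.66.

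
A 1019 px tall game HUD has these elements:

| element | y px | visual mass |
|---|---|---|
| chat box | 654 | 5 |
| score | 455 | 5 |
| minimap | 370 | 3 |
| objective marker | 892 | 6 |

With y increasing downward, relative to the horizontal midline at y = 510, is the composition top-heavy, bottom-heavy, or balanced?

bottom-heavy

Total weight = 5 + 5 + 3 + 6 = 19.
y-moment: 5·654 + 5·455 + 3·370 + 6·892 = 12007; centroid 12007/19 ≈ 631.95.
Since 631.9 is below (larger y than) 510, the composition reads bottom-heavy.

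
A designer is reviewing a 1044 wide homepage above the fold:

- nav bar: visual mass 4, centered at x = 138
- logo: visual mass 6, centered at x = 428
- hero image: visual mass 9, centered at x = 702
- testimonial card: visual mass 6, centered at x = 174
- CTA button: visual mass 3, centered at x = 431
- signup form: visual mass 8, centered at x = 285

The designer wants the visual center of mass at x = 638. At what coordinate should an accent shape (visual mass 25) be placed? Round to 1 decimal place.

After adding the accent shape, total weight = 4 + 6 + 9 + 6 + 3 + 8 + 25 = 61.
Along x: (14055 + 25·x) / 61 = 638 (existing moment 4·138 + 6·428 + 9·702 + 6·174 + 3·431 + 8·285 = 14055) ⇒ x = (38918 − 14055) / 25 ≈ 994.52.

x ≈ 994.5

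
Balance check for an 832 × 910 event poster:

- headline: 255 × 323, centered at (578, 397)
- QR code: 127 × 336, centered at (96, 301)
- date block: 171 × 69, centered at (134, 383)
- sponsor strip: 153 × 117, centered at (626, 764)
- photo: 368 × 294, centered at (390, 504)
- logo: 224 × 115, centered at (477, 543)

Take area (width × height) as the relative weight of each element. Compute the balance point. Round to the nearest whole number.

(412, 458)

Areas → weights: headline 255·323 = 82365, QR code 127·336 = 42672, date block 171·69 = 11799, sponsor strip 153·117 = 17901, photo 368·294 = 108192, logo 224·115 = 25760; Σw = 288689.
Σw·x = 82365·578 + 42672·96 + 11799·134 + 17901·626 + 108192·390 + 25760·477 = 118972974, so x̄ = 118972974/288689 ≈ 412.11.
Σw·y = 82365·397 + 42672·301 + 11799·383 + 17901·764 + 108192·504 + 25760·543 = 132255006, so ȳ = 132255006/288689 ≈ 458.12.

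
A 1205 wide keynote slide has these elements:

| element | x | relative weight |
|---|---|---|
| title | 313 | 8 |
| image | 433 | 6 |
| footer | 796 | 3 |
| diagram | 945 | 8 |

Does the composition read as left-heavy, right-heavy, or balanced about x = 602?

balanced

Total weight = 8 + 6 + 3 + 8 = 25.
x: (8·313 + 6·433 + 3·796 + 8·945) / 25 = 15050 / 25 ≈ 602.00
602.00 = 602 exactly: balanced.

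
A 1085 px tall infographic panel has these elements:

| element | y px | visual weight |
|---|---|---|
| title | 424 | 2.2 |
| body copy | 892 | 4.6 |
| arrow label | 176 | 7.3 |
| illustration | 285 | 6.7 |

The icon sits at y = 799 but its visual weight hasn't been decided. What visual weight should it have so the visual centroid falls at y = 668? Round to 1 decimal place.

w ≈ 43.2

Fixed elements: Σw = 2.2 + 4.6 + 7.3 + 6.7 = 20.8, Σw·y = 2.2·424 + 4.6·892 + 7.3·176 + 6.7·285 = 8230.3.
Balance at y = 668 requires (8230.3 + w·799) / (20.8 + w) = 668.
So w = (668·20.8 − 8230.3)/(799 − 668) = 5664.1/131 ≈ 43.24.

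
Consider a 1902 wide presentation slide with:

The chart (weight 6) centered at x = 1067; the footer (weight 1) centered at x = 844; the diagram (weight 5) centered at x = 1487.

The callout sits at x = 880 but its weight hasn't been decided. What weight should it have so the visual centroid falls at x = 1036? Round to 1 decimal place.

Known weights sum to 6 + 1 + 5 = 12; their moment is 6·1067 + 1·844 + 5·1487 = 14681.
For the centroid to hit 1036: (14681 + w·880) / (12 + w) = 1036.
Rearranging, w·(880 − 1036) = 1036·12 − 14681 = -2249, so w ≈ -2249/-156 = 14.42.

w ≈ 14.4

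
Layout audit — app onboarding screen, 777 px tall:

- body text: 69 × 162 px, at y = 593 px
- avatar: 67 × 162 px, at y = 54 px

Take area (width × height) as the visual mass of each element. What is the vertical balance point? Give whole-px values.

Areas: body text 69·162 = 11178, avatar 67·162 = 10854. Total weight = 22032.
y: (11178·593 + 10854·54) / 22032 = 7214670 / 22032 ≈ 327.46

y ≈ 327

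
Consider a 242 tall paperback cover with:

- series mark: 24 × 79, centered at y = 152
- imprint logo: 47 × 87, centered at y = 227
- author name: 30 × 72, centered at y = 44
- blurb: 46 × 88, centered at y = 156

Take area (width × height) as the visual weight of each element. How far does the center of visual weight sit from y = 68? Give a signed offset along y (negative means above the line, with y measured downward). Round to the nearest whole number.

Taking area as weight: series mark 24·79 = 1896, imprint logo 47·87 = 4089, author name 30·72 = 2160, blurb 46·88 = 4048. Sum 12193.
y-moment: 1896·152 + 4089·227 + 2160·44 + 4048·156 = 1942923; centroid 1942923/12193 ≈ 159.35.
Offset from y = 68: 159.35 − 68 ≈ 91.35.

≈ 91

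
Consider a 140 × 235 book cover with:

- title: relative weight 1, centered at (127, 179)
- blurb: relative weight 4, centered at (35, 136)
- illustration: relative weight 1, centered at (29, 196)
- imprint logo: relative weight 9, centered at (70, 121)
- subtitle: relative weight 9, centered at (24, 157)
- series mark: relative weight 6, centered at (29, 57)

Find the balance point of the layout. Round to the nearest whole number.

Weights sum to 1 + 4 + 1 + 9 + 9 + 6 = 30.
x: (1·127 + 4·35 + 1·29 + 9·70 + 9·24 + 6·29) / 30 = 1316 / 30 ≈ 43.87
y: (1·179 + 4·136 + 1·196 + 9·121 + 9·157 + 6·57) / 30 = 3763 / 30 ≈ 125.43

(44, 125)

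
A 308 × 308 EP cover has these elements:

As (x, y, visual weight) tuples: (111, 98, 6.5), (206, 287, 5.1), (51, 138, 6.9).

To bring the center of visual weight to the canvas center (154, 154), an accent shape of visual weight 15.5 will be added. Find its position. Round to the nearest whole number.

After adding the accent shape, total weight = 6.5 + 5.1 + 6.9 + 15.5 = 34.0.
x: need Σw·x = 34.0·154 = 5236.0. Existing = 6.5·111 + 5.1·206 + 6.9·51 = 2124.0. Remainder 3112.0 / 15.5 ≈ 200.77.
y: need Σw·y = 34.0·154 = 5236.0. Existing = 6.5·98 + 5.1·287 + 6.9·138 = 3052.9. Remainder 2183.1 / 15.5 ≈ 140.85.

(201, 141)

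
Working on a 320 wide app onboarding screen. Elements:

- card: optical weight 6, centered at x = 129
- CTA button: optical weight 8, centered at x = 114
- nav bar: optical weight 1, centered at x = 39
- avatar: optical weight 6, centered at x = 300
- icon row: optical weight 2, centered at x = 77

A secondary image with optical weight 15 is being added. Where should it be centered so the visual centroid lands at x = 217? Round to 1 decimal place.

New total weight: (6 + 8 + 1 + 6 + 2) + 15 = 38.
x: target moment 38×217 = 8246; current 6·129 + 8·114 + 1·39 + 6·300 + 2·77 = 3679; the secondary image supplies 4567, so x = 4567/15 ≈ 304.47.

x ≈ 304.5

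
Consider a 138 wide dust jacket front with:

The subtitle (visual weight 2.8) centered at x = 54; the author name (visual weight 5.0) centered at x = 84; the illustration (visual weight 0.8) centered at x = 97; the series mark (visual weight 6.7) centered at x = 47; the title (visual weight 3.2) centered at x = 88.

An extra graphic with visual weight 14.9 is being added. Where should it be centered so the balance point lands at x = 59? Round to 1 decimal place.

With the extra graphic, Σw becomes 2.8 + 5.0 + 0.8 + 6.7 + 3.2 + 14.9 = 33.4.
x: need Σw·x = 33.4·59 = 1970.6. Existing = 2.8·54 + 5.0·84 + 0.8·97 + 6.7·47 + 3.2·88 = 1245.3. Remainder 725.3 / 14.9 ≈ 48.68.

x ≈ 48.7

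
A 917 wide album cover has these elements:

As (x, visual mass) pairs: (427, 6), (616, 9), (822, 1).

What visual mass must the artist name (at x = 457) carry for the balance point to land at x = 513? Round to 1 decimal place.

Existing Σw = 16 (6 + 9 + 1); existing moment 6·427 + 9·616 + 1·822 = 8928.
Balance at x = 513 requires (8928 + w·457) / (16 + w) = 513.
So w = (513·16 − 8928)/(457 − 513) = -720/-56 ≈ 12.86.

w ≈ 12.9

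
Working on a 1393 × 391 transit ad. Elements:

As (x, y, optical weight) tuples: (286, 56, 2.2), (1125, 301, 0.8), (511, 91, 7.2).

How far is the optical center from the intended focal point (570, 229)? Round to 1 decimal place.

Total weight = 2.2 + 0.8 + 7.2 = 10.2.
Σw·x = 2.2·286 + 0.8·1125 + 7.2·511 = 5208.4, so x̄ = 5208.4/10.2 ≈ 510.63.
Σw·y = 2.2·56 + 0.8·301 + 7.2·91 = 1019.2, so ȳ = 1019.2/10.2 ≈ 99.92.
Relative to (570, 229): Δ = (-59.37, -129.08); |Δ| = √(-59.37² + -129.08²) ≈ 142.08.

≈ 142.1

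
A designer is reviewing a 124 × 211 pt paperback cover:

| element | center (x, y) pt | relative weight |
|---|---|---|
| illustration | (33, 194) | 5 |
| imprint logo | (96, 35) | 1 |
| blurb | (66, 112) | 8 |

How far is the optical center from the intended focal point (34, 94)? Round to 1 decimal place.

Total weight = 5 + 1 + 8 = 14.
x-moment: 5·33 + 1·96 + 8·66 = 789; centroid 789/14 ≈ 56.36.
y-moment: 5·194 + 1·35 + 8·112 = 1901; centroid 1901/14 ≈ 135.79.
From (34, 94): dx = 22.36, dy = 41.79, so the distance is √(dx²+dy²) ≈ 47.39.

≈ 47.4 pt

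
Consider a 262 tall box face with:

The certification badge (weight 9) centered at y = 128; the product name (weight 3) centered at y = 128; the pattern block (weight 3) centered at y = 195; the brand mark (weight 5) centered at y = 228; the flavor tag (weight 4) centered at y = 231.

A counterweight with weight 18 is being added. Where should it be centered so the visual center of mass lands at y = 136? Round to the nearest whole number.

y ≈ 85

After adding the counterweight, total weight = 9 + 3 + 3 + 5 + 4 + 18 = 42.
y: need Σw·y = 42·136 = 5712. Existing = 9·128 + 3·128 + 3·195 + 5·228 + 4·231 = 4185. Remainder 1527 / 18 ≈ 84.83.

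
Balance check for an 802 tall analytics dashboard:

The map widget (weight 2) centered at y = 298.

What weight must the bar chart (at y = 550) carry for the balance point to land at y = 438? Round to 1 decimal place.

The single fixed element contributes weight 2, moment 2·298 = 596.
Balance at y = 438 requires (596 + w·550) / (2 + w) = 438.
So w = (438·2 − 596)/(550 − 438) = 280/112 ≈ 2.50.

w ≈ 2.5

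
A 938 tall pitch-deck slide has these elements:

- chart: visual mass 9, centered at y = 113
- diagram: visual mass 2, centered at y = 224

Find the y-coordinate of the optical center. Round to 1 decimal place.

y ≈ 133.2

Σw = 9 + 2 = 11.
y: (9·113 + 2·224) / 11 = 1465 / 11 ≈ 133.18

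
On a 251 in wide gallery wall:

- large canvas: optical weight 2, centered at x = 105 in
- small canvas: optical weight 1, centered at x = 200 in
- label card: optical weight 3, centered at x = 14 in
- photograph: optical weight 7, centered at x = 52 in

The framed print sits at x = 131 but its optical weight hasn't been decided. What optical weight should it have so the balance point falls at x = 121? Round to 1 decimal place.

Known weights sum to 2 + 1 + 3 + 7 = 13; their moment is 2·105 + 1·200 + 3·14 + 7·52 = 816.
Set Σw·x/Σw = 121: (816 + 131w) = 121·(13 + w).
Rearranging, w·(131 − 121) = 121·13 − 816 = 757, so w ≈ 757/10 = 75.70.

w ≈ 75.7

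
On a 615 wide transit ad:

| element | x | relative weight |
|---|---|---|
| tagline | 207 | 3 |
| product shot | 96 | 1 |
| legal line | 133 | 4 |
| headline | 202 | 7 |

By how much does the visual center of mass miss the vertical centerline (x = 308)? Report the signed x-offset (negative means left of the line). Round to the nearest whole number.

≈ -130

Σw = 3 + 1 + 4 + 7 = 15.
Σw·x = 3·207 + 1·96 + 4·133 + 7·202 = 2663, so x̄ = 2663/15 ≈ 177.53.
Offset from x = 308: 177.53 − 308 ≈ -130.47.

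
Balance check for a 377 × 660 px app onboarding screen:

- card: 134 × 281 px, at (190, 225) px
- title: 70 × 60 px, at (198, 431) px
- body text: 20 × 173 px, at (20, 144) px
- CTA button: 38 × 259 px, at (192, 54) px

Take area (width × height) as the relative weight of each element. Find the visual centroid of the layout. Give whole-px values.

(180, 205)

Taking area as weight: card 134·281 = 37654, title 70·60 = 4200, body text 20·173 = 3460, CTA button 38·259 = 9842. Sum 55156.
x: (37654·190 + 4200·198 + 3460·20 + 9842·192) / 55156 = 9944724 / 55156 ≈ 180.30
y: (37654·225 + 4200·431 + 3460·144 + 9842·54) / 55156 = 11312058 / 55156 ≈ 205.09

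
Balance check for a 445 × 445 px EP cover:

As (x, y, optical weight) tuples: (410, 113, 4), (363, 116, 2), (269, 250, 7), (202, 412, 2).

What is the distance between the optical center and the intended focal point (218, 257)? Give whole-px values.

≈ 100 px

Σw = 4 + 2 + 7 + 2 = 15.
Σw·x = 4·410 + 2·363 + 7·269 + 2·202 = 4653, so x̄ = 4653/15 ≈ 310.20.
Σw·y = 4·113 + 2·116 + 7·250 + 2·412 = 3258, so ȳ = 3258/15 ≈ 217.20.
Offset from (218, 257): Δx ≈ 92.20, Δy ≈ -39.80; distance = √(Δx² + Δy²) ≈ 100.42.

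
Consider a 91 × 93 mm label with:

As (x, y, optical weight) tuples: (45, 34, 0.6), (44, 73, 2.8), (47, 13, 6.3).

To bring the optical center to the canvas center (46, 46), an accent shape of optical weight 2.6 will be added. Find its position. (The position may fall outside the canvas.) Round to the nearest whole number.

(46, 100)

New total weight: (0.6 + 2.8 + 6.3) + 2.6 = 12.3.
Along x: (446.3 + 2.6·x) / 12.3 = 46 (existing moment 0.6·45 + 2.8·44 + 6.3·47 = 446.3) ⇒ x = (565.8 − 446.3) / 2.6 ≈ 45.96.
Along y: (306.7 + 2.6·y) / 12.3 = 46 (existing moment 0.6·34 + 2.8·73 + 6.3·13 = 306.7) ⇒ y = (565.8 − 306.7) / 2.6 ≈ 99.65.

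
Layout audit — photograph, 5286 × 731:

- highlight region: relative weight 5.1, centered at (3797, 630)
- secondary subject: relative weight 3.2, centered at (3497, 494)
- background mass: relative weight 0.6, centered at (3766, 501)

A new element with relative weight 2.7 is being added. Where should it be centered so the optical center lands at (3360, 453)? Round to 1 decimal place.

(2282.0, 59.4)

New total weight: (5.1 + 3.2 + 0.6) + 2.7 = 11.6.
x: need Σw·x = 11.6·3360 = 38976.0. Existing = 5.1·3797 + 3.2·3497 + 0.6·3766 = 32814.7. Remainder 6161.3 / 2.7 ≈ 2281.96.
y: need Σw·y = 11.6·453 = 5254.8. Existing = 5.1·630 + 3.2·494 + 0.6·501 = 5094.4. Remainder 160.4 / 2.7 ≈ 59.41.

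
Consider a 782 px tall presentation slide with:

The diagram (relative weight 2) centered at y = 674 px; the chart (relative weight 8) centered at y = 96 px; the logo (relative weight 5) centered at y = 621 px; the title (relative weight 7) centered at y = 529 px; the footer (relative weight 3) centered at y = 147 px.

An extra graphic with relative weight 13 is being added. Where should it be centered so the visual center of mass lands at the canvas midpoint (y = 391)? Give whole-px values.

After adding the extra graphic, total weight = 2 + 8 + 5 + 7 + 3 + 13 = 38.
y: target moment 38×391 = 14858; current 2·674 + 8·96 + 5·621 + 7·529 + 3·147 = 9365; the extra graphic supplies 5493, so y = 5493/13 ≈ 422.54.

y ≈ 423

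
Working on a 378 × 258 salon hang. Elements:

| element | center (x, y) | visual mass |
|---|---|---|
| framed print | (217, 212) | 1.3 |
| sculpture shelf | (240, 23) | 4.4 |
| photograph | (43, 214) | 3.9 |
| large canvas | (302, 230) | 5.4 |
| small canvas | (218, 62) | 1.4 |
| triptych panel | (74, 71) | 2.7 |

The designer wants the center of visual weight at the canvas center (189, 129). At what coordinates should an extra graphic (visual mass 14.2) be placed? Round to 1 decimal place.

(186.8, 110.1)

New total weight: (1.3 + 4.4 + 3.9 + 5.4 + 1.4 + 2.7) + 14.2 = 33.3.
x: need Σw·x = 33.3·189 = 6293.7. Existing = 1.3·217 + 4.4·240 + 3.9·43 + 5.4·302 + 1.4·218 + 2.7·74 = 3641.6. Remainder 2652.1 / 14.2 ≈ 186.77.
y: need Σw·y = 33.3·129 = 4295.7. Existing = 1.3·212 + 4.4·23 + 3.9·214 + 5.4·230 + 1.4·62 + 2.7·71 = 2731.9. Remainder 1563.8 / 14.2 ≈ 110.13.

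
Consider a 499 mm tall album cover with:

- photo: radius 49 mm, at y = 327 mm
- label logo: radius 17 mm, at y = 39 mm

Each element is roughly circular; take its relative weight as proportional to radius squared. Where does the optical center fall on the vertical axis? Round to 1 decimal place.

y ≈ 296.1

Weights ∝ r²: photo 49² = 2401, label logo 17² = 289; Σw = 2690.
Σw·y = 2401·327 + 289·39 = 796398, so ȳ = 796398/2690 ≈ 296.06.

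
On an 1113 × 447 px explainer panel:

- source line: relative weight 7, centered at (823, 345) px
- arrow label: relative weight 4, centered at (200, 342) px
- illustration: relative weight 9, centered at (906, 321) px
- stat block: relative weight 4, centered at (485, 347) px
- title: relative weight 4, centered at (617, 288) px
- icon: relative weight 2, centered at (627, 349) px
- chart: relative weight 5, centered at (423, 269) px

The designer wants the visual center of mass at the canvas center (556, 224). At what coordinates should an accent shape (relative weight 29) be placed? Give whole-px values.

(451, 106)

With the accent shape, Σw becomes 7 + 4 + 9 + 4 + 4 + 2 + 5 + 29 = 64.
x: need Σw·x = 64·556 = 35584. Existing = 7·823 + 4·200 + 9·906 + 4·485 + 4·617 + 2·627 + 5·423 = 22492. Remainder 13092 / 29 ≈ 451.45.
y: need Σw·y = 64·224 = 14336. Existing = 7·345 + 4·342 + 9·321 + 4·347 + 4·288 + 2·349 + 5·269 = 11255. Remainder 3081 / 29 ≈ 106.24.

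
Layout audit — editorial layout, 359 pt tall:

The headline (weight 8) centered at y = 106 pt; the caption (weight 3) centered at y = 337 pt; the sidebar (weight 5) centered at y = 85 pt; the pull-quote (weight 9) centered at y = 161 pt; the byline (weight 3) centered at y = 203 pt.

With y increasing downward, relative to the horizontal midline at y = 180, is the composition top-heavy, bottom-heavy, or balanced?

top-heavy

Σw = 8 + 3 + 5 + 9 + 3 = 28.
y-moment: 8·106 + 3·337 + 5·85 + 9·161 + 3·203 = 4342; centroid 4342/28 ≈ 155.07.
155.1 vs midline 180 → top-heavy.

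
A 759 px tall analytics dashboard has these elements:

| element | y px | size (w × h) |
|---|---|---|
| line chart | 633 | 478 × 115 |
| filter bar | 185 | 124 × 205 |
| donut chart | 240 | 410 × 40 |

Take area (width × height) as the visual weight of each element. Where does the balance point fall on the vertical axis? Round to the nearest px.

Taking area as weight: line chart 478·115 = 54970, filter bar 124·205 = 25420, donut chart 410·40 = 16400. Sum 96790.
Σw·y = 54970·633 + 25420·185 + 16400·240 = 43434710, so ȳ = 43434710/96790 ≈ 448.75.

y ≈ 449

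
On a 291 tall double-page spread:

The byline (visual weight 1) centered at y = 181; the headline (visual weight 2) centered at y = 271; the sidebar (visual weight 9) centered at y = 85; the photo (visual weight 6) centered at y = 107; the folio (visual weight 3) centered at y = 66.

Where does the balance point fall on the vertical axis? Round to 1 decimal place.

y ≈ 110.9

Σw = 1 + 2 + 9 + 6 + 3 = 21.
y: (1·181 + 2·271 + 9·85 + 6·107 + 3·66) / 21 = 2328 / 21 ≈ 110.86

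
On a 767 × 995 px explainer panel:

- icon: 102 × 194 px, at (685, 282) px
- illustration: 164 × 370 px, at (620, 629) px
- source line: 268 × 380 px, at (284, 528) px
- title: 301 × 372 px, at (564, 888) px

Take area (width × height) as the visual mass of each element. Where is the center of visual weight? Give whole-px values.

(487, 669)

Areas → weights: icon 102·194 = 19788, illustration 164·370 = 60680, source line 268·380 = 101840, title 301·372 = 111972; Σw = 294280.
x-moment: 19788·685 + 60680·620 + 101840·284 + 111972·564 = 143251148; centroid 143251148/294280 ≈ 486.79.
y-moment: 19788·282 + 60680·629 + 101840·528 + 111972·888 = 196950592; centroid 196950592/294280 ≈ 669.26.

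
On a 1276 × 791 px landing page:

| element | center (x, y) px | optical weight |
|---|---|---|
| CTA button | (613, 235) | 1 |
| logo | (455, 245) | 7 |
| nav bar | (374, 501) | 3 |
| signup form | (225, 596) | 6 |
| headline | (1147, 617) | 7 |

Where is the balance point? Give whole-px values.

Σw = 1 + 7 + 3 + 6 + 7 = 24.
x-moment: 1·613 + 7·455 + 3·374 + 6·225 + 7·1147 = 14299; centroid 14299/24 ≈ 595.79.
y-moment: 1·235 + 7·245 + 3·501 + 6·596 + 7·617 = 11348; centroid 11348/24 ≈ 472.83.

(596, 473)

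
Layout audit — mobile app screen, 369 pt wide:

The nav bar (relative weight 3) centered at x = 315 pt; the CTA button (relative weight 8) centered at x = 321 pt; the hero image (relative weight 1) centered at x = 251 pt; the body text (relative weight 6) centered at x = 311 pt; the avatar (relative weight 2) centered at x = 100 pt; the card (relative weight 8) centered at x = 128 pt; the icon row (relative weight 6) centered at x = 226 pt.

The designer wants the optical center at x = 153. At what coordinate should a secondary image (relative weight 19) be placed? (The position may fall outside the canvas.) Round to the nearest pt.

With the secondary image, Σw becomes 3 + 8 + 1 + 6 + 2 + 8 + 6 + 19 = 53.
x: target moment 53×153 = 8109; current 3·315 + 8·321 + 1·251 + 6·311 + 2·100 + 8·128 + 6·226 = 8210; the secondary image supplies -101, so x = -101/19 ≈ -5.32.

x ≈ -5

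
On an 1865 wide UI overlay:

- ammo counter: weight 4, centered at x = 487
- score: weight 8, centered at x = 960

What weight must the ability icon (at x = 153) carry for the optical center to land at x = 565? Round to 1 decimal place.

Known weights sum to 4 + 8 = 12; their moment is 4·487 + 8·960 = 9628.
Balance at x = 565 requires (9628 + w·153) / (12 + w) = 565.
So w = (565·12 − 9628)/(153 − 565) = -2848/-412 ≈ 6.91.

w ≈ 6.9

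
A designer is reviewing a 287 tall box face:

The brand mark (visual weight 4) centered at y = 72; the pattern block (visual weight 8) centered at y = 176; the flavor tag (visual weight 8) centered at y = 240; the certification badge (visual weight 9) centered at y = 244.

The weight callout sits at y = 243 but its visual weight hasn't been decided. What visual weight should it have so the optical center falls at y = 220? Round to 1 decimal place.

Existing Σw = 29 (4 + 8 + 8 + 9); existing moment 4·72 + 8·176 + 8·240 + 9·244 = 5812.
For the centroid to hit 220: (5812 + w·243) / (29 + w) = 220.
Solving: w = (220·29 − 5812) / (243 − 220) = 568 / 23 ≈ 24.70.

w ≈ 24.7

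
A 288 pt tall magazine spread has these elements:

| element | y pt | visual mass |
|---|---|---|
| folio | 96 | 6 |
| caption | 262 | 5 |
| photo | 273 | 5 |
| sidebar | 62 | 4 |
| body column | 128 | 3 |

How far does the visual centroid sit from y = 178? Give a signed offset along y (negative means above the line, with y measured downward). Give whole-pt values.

Total weight = 6 + 5 + 5 + 4 + 3 = 23.
y: (6·96 + 5·262 + 5·273 + 4·62 + 3·128) / 23 = 3883 / 23 ≈ 168.83
Offset from y = 178: 168.83 − 178 ≈ -9.17.

≈ -9 pt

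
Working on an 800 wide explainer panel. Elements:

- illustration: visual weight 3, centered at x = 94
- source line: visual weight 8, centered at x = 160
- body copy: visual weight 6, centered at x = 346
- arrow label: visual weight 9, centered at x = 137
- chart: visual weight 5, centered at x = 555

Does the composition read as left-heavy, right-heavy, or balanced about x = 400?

left-heavy

Weights sum to 3 + 8 + 6 + 9 + 5 = 31.
x: (3·94 + 8·160 + 6·346 + 9·137 + 5·555) / 31 = 7646 / 31 ≈ 246.65
246.6 lies left of the midline 400, so the layout is left-heavy.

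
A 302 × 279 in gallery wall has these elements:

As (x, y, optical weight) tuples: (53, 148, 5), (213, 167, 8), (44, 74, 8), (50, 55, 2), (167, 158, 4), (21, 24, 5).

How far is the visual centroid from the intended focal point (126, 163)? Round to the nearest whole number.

≈ 59 in

Σw = 5 + 8 + 8 + 2 + 4 + 5 = 32.
x: (5·53 + 8·213 + 8·44 + 2·50 + 4·167 + 5·21) / 32 = 3194 / 32 ≈ 99.81
y: (5·148 + 8·167 + 8·74 + 2·55 + 4·158 + 5·24) / 32 = 3530 / 32 ≈ 110.31
From (126, 163): dx = -26.19, dy = -52.69, so the distance is √(dx²+dy²) ≈ 58.84.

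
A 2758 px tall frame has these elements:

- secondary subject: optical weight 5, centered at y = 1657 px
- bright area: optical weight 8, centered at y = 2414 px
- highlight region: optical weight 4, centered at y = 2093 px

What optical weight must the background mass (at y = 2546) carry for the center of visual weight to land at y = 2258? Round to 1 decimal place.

Known weights sum to 5 + 8 + 4 = 17; their moment is 5·1657 + 8·2414 + 4·2093 = 35969.
Set Σw·y/Σw = 2258: (35969 + 2546w) = 2258·(17 + w).
So w = (2258·17 − 35969)/(2546 − 2258) = 2417/288 ≈ 8.39.

w ≈ 8.4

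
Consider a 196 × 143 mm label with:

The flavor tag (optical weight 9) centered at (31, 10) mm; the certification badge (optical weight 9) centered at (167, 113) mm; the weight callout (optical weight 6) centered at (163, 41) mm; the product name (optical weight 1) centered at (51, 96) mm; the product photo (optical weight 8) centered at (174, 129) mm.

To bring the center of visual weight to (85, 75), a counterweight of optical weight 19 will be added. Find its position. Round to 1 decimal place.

With the counterweight, Σw becomes 9 + 9 + 6 + 1 + 8 + 19 = 52.
x: need Σw·x = 52·85 = 4420. Existing = 9·31 + 9·167 + 6·163 + 1·51 + 8·174 = 4203. Remainder 217 / 19 ≈ 11.42.
y: need Σw·y = 52·75 = 3900. Existing = 9·10 + 9·113 + 6·41 + 1·96 + 8·129 = 2481. Remainder 1419 / 19 ≈ 74.68.

(11.4, 74.7)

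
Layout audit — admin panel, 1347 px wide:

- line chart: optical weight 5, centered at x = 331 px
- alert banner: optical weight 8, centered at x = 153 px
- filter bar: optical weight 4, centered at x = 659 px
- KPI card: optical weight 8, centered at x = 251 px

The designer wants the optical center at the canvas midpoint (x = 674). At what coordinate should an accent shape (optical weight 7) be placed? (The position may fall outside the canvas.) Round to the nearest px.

x ≈ 2006

After adding the accent shape, total weight = 5 + 8 + 4 + 8 + 7 = 32.
x: target moment 32×674 = 21568; current 5·331 + 8·153 + 4·659 + 8·251 = 7523; the accent shape supplies 14045, so x = 14045/7 ≈ 2006.43.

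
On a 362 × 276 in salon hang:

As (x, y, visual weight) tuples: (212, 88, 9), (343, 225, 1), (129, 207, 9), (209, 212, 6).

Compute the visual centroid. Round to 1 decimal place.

Total weight = 9 + 1 + 9 + 6 = 25.
x-moment: 9·212 + 1·343 + 9·129 + 6·209 = 4666; centroid 4666/25 ≈ 186.64.
y-moment: 9·88 + 1·225 + 9·207 + 6·212 = 4152; centroid 4152/25 ≈ 166.08.

(186.6, 166.1)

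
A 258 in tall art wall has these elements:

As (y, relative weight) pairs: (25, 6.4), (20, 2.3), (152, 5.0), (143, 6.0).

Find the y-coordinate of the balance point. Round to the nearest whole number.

Weights sum to 6.4 + 2.3 + 5.0 + 6.0 = 19.7.
Σw·y = 6.4·25 + 2.3·20 + 5.0·152 + 6.0·143 = 1824.0, so ȳ = 1824.0/19.7 ≈ 92.59.

y ≈ 93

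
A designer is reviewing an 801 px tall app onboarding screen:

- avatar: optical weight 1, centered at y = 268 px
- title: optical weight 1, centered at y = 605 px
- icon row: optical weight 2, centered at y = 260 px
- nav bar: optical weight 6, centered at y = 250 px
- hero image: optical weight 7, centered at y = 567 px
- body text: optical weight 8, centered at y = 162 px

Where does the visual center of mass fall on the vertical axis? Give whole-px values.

y ≈ 326

Σw = 1 + 1 + 2 + 6 + 7 + 8 = 25.
y-moment: 1·268 + 1·605 + 2·260 + 6·250 + 7·567 + 8·162 = 8158; centroid 8158/25 ≈ 326.32.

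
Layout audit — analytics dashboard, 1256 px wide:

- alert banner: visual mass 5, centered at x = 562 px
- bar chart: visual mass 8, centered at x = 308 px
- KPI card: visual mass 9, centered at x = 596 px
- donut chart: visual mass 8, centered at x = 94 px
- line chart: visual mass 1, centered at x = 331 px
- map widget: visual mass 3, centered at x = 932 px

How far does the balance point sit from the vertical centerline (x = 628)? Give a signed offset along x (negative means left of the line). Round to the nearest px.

≈ -201 px

Total weight = 5 + 8 + 9 + 8 + 1 + 3 = 34.
Σw·x = 14517; x̄ = 14517/34 ≈ 426.97.
Against x = 628, that's 426.97 − 628 = -201.03.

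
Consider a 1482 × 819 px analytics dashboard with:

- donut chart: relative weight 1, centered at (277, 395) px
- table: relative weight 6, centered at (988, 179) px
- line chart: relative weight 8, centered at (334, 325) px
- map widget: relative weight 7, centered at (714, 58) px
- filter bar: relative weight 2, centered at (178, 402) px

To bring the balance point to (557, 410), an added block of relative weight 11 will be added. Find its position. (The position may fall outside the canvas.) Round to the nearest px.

New total weight: (1 + 6 + 8 + 7 + 2) + 11 = 35.
x: need Σw·x = 35·557 = 19495. Existing = 1·277 + 6·988 + 8·334 + 7·714 + 2·178 = 14231. Remainder 5264 / 11 ≈ 478.55.
y: need Σw·y = 35·410 = 14350. Existing = 1·395 + 6·179 + 8·325 + 7·58 + 2·402 = 5279. Remainder 9071 / 11 ≈ 824.64.

(479, 825)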